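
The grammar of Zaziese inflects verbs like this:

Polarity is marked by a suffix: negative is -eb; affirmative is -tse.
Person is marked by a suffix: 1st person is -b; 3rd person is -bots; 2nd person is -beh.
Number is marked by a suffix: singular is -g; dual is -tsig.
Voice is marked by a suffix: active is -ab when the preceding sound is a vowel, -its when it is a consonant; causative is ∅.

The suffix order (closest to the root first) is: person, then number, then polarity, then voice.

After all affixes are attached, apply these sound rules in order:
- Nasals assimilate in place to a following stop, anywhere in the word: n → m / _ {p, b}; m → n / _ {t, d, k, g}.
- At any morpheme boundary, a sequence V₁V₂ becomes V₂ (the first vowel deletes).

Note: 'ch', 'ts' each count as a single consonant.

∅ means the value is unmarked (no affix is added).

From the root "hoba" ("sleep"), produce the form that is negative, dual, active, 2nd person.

Attach person 2nd person -beh → hobabeh.
Attach number dual -tsig → hobabehtsig.
Attach polarity negative -eb → hobabehtsigeb.
Attach voice active -its (after consonant 'b') → hobabehtsigebits.
Nasal assimilation: no change.
Vowel deletion: no change.

hobabehtsigebits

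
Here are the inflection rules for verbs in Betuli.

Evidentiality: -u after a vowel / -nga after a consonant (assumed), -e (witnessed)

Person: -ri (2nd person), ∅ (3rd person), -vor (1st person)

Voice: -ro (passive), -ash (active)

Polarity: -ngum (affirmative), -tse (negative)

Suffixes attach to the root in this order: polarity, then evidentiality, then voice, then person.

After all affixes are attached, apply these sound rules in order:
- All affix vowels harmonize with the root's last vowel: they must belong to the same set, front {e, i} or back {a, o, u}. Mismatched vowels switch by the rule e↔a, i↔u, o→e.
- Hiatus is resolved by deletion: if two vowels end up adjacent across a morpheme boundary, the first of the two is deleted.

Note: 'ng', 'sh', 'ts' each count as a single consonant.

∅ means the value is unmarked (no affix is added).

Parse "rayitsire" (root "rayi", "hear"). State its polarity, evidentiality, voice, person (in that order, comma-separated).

Segment: rayi-tse-u-ro.
polarity: -tse → negative.
evidentiality: -u/nga → assumed.
voice: -ro → passive.
person: ∅ → 3rd person.

negative, assumed, passive, 3rd person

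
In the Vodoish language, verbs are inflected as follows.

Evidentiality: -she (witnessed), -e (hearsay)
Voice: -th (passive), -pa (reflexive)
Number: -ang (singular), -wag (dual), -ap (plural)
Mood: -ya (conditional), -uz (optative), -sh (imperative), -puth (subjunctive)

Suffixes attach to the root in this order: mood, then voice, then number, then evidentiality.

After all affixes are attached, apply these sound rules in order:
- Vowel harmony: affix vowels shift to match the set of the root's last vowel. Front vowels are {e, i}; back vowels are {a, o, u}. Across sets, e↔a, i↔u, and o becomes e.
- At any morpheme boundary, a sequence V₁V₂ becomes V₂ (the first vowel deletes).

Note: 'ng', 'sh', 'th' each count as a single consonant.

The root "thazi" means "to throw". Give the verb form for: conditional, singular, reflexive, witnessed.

Attach mood conditional -ya → thaziya.
Attach voice reflexive -pa → thaziyapa.
Attach number singular -ang → thaziyapaang.
Attach evidentiality witnessed -she → thaziyapaangshe.
Apply vowel harmony: thaziyapaangshe → thaziyepeengshe.
Apply vowel deletion: thaziyepeengshe → thaziyepengshe.

thaziyepengshe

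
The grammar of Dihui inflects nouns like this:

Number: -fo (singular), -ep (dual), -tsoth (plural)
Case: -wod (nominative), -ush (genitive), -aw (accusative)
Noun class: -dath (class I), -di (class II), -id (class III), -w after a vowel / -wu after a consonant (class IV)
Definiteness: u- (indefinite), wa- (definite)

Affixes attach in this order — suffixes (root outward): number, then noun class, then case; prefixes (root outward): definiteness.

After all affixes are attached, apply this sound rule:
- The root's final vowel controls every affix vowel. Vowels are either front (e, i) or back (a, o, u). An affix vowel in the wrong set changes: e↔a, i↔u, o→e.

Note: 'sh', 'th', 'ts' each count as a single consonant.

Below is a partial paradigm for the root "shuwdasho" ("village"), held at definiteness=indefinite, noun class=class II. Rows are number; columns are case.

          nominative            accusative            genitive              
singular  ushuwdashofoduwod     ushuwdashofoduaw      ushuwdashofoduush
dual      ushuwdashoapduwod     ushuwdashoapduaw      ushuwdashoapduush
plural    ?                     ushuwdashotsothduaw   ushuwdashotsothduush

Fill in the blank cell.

ushuwdashotsothduwod

Attach definiteness indefinite u- → ushuwdasho.
Attach number plural -tsoth → ushuwdashotsoth.
Attach noun class class II -di → ushuwdashotsothdi.
Attach case nominative -wod → ushuwdashotsothdiwod.
Apply vowel harmony: ushuwdashotsothdiwod → ushuwdashotsothduwod.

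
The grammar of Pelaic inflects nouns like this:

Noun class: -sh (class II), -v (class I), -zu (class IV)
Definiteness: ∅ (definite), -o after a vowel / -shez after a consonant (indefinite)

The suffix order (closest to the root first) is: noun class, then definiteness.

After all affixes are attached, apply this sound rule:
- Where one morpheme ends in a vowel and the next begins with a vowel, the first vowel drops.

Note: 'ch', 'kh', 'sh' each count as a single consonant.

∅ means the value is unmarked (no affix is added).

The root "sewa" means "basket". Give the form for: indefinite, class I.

sewavshez

Attach noun class class I -v → sewav.
Attach definiteness indefinite -shez (after consonant 'v') → sewavshez.
Vowel deletion: no change.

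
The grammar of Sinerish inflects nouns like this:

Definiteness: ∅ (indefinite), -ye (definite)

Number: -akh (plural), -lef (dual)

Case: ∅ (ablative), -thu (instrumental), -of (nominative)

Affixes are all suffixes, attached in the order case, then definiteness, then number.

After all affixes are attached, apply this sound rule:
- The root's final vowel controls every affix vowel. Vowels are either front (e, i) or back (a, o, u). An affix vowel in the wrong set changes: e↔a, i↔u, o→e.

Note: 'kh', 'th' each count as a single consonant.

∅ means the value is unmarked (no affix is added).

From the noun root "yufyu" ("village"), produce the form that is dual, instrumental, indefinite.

Attach case instrumental -thu → yufyuthu.
definiteness = indefinite: zero marking, form stays yufyuthu.
Attach number dual -lef → yufyuthulef.
Apply vowel harmony: yufyuthulef → yufyuthulaf.

yufyuthulaf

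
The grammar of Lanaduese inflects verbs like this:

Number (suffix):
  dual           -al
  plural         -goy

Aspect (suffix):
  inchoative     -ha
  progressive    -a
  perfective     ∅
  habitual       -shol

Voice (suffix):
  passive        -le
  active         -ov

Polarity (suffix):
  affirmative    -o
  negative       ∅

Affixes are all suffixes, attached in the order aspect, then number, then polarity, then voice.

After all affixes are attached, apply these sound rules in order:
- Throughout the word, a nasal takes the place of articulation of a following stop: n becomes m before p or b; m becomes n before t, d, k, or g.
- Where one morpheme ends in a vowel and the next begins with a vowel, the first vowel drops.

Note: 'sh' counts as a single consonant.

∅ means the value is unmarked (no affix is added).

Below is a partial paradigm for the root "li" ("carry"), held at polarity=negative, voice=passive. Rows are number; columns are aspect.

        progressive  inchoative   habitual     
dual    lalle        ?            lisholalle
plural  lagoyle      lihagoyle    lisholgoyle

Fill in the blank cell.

Attach aspect inchoative -ha → liha.
Attach number dual -al → lihaal.
polarity = negative: zero marking, form stays lihaal.
Attach voice passive -le → lihaalle.
Nasal assimilation: no change.
Apply vowel deletion: lihaalle → lihalle.

lihalle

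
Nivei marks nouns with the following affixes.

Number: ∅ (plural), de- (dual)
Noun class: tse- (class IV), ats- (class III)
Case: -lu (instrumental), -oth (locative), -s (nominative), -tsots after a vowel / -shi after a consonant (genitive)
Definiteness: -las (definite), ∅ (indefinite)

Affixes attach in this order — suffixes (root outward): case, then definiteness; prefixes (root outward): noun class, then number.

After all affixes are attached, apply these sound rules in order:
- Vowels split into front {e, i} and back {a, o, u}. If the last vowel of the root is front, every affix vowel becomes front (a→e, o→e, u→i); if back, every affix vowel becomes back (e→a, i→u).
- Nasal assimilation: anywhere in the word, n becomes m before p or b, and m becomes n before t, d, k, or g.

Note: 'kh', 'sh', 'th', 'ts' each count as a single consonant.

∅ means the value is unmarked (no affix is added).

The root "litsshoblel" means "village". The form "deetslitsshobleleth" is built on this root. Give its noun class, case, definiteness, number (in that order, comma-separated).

Segment: de-ats-litsshoblel-oth.
noun class: ats- → class III.
case: -oth → locative.
definiteness: ∅ → indefinite.
number: de- → dual.

class III, locative, indefinite, dual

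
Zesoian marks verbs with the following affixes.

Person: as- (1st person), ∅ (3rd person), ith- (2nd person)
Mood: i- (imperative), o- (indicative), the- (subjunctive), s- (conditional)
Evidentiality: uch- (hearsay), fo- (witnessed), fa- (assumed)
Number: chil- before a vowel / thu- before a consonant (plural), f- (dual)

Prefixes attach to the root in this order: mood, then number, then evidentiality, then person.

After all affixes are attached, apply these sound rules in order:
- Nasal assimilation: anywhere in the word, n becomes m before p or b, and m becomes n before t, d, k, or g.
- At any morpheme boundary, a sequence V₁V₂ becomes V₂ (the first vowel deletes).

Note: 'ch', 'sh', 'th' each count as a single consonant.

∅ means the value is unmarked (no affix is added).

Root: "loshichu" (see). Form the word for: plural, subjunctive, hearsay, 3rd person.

uchthutheloshichu

Attach mood subjunctive the- → theloshichu.
Attach number plural thu- (before consonant 'th') → thutheloshichu.
Attach evidentiality hearsay uch- → uchthutheloshichu.
person = 3rd person: zero marking, form stays uchthutheloshichu.
Nasal assimilation: no change.
Vowel deletion: no change.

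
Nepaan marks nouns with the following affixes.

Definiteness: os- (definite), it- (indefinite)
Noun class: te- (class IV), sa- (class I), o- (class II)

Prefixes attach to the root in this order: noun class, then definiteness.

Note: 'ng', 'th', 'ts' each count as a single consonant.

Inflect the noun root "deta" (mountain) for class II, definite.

Attach noun class class II o- → odeta.
Attach definiteness definite os- → osodeta.

osodeta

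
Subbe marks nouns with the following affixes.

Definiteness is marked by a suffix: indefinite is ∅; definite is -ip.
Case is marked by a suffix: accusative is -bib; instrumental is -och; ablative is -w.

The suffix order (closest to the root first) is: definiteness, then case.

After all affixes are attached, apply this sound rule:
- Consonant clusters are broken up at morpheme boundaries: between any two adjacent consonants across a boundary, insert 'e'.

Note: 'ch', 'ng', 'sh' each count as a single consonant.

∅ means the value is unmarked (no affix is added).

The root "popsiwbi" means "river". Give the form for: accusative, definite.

popsiwbiipebib

Attach definiteness definite -ip → popsiwbiip.
Attach case accusative -bib → popsiwbiipbib.
Apply epenthesis: popsiwbiipbib → popsiwbiipebib.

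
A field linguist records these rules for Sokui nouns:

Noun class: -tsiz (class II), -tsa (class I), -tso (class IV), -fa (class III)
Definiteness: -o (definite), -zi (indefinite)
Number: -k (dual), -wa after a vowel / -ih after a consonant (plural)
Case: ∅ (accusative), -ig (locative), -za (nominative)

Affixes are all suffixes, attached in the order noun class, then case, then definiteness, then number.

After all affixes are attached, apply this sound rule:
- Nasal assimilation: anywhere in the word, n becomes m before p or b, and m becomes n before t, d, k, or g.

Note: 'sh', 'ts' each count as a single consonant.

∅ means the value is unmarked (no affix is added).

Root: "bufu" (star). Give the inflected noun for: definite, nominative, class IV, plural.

bufutsozaowa

Attach noun class class IV -tso → bufutso.
Attach case nominative -za → bufutsoza.
Attach definiteness definite -o → bufutsozao.
Attach number plural -wa (after vowel 'o') → bufutsozaowa.
Nasal assimilation: no change.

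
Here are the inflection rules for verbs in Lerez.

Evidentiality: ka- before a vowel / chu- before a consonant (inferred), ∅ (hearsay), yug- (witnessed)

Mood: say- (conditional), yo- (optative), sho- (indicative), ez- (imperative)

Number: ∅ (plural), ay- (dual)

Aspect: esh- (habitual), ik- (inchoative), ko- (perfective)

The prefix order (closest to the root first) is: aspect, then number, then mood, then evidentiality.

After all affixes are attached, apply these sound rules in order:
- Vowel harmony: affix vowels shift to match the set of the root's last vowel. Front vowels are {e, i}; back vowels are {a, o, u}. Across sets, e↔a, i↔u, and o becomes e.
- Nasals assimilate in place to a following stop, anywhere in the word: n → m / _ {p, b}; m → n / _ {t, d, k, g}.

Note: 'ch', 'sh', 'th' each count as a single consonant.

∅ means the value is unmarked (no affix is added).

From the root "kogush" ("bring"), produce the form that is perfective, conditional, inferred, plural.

chusaykokogush

Attach aspect perfective ko- → kokogush.
number = plural: zero marking, form stays kokogush.
Attach mood conditional say- → saykokogush.
Attach evidentiality inferred chu- (before consonant 's') → chusaykokogush.
Vowel harmony: no change.
Nasal assimilation: no change.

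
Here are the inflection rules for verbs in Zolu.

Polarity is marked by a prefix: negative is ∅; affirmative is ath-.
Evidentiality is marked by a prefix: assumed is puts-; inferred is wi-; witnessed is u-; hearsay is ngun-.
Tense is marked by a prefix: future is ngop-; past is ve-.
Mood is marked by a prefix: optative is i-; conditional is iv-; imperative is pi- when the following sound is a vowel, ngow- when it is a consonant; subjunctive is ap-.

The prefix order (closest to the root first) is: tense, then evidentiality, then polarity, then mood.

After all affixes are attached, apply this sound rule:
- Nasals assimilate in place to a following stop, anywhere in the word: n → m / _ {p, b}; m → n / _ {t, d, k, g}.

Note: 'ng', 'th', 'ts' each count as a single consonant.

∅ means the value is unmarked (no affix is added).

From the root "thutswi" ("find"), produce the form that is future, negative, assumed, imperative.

ngowputsngopthutswi

Attach tense future ngop- → ngopthutswi.
Attach evidentiality assumed puts- → putsngopthutswi.
polarity = negative: zero marking, form stays putsngopthutswi.
Attach mood imperative ngow- (before consonant 'p') → ngowputsngopthutswi.
Nasal assimilation: no change.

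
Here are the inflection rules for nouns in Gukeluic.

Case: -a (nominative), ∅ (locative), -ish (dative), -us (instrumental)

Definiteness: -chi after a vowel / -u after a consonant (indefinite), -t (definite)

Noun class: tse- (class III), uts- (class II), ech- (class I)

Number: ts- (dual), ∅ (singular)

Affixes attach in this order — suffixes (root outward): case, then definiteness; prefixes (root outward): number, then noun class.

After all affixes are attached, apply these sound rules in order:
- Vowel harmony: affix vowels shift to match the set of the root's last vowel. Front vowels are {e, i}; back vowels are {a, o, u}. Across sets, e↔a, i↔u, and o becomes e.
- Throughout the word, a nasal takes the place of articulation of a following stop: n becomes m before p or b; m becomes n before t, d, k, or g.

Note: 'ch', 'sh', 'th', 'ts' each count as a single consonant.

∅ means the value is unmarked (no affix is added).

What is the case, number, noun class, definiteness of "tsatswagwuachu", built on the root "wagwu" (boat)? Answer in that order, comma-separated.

nominative, dual, class III, indefinite

Segment: tse-ts-wagwu-a-chi.
case: -a → nominative.
number: ts- → dual.
noun class: tse- → class III.
definiteness: -chi/u → indefinite.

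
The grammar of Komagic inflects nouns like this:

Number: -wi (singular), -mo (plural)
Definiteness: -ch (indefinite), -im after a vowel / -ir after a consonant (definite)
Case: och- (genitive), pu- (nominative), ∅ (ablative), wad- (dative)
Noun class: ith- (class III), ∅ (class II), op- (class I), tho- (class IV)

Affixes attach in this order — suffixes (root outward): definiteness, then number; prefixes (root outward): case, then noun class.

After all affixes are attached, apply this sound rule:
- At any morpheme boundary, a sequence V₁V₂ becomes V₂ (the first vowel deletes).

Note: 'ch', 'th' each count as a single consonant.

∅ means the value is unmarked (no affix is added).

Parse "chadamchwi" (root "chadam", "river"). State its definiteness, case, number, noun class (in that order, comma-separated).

indefinite, ablative, singular, class II

Segment: chadam-ch-wi.
definiteness: -ch → indefinite.
case: ∅ → ablative.
number: -wi → singular.
noun class: ∅ → class II.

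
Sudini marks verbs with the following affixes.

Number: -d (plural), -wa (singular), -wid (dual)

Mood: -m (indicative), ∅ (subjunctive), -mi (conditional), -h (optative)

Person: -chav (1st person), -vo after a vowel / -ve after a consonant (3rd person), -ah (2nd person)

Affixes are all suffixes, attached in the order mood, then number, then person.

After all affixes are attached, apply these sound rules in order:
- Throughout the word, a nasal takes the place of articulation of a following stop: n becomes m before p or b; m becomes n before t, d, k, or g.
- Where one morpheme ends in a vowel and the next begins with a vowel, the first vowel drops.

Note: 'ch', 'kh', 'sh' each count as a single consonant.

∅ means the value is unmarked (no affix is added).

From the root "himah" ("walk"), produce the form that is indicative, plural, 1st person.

Attach mood indicative -m → himahm.
Attach number plural -d → himahmd.
Attach person 1st person -chav → himahmdchav.
Apply nasal assimilation: himahmdchav → himahndchav.
Vowel deletion: no change.

himahndchav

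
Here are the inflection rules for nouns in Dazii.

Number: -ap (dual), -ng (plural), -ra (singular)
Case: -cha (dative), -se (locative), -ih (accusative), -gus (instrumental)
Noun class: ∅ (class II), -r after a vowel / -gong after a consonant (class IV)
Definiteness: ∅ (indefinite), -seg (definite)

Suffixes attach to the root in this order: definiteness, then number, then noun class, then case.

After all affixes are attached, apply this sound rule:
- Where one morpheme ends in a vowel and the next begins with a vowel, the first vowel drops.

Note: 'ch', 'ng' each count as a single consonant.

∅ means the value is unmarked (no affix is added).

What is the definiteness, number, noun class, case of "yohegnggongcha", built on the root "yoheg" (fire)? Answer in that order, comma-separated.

indefinite, plural, class IV, dative

Segment: yoheg-ng-gong-cha.
definiteness: ∅ → indefinite.
number: -ng → plural.
noun class: -r/gong → class IV.
case: -cha → dative.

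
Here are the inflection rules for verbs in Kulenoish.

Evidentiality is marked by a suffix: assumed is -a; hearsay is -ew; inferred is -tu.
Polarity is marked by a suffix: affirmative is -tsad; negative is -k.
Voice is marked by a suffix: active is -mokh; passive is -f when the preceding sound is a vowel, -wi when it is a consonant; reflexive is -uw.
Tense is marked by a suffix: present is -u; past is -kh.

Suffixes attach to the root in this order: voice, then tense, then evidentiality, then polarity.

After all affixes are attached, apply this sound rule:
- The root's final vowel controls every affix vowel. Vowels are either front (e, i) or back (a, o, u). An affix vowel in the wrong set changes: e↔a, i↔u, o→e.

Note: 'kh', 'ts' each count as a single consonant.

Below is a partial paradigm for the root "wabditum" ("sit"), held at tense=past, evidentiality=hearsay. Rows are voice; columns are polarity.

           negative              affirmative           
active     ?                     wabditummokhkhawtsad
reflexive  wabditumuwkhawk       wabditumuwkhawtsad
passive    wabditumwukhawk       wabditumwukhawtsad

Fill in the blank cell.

Attach voice active -mokh → wabditummokh.
Attach tense past -kh → wabditummokhkh.
Attach evidentiality hearsay -ew → wabditummokhkhew.
Attach polarity negative -k → wabditummokhkhewk.
Apply vowel harmony: wabditummokhkhewk → wabditummokhkhawk.

wabditummokhkhawk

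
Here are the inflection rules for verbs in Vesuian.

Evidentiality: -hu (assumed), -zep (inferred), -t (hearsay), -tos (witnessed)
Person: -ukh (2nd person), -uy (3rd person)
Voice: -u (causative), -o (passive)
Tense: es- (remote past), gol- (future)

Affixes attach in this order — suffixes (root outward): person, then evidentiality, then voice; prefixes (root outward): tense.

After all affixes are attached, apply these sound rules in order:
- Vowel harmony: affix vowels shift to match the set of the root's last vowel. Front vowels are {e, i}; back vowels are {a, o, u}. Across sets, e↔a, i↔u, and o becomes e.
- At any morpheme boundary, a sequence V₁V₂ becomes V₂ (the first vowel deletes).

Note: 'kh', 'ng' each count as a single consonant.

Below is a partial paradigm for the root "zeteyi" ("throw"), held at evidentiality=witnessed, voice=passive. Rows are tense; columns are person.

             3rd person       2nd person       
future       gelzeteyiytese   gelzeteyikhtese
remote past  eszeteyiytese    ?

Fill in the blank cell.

Attach person 2nd person -ukh → zeteyiukh.
Attach evidentiality witnessed -tos → zeteyiukhtos.
Attach tense remote past es- → eszeteyiukhtos.
Attach voice passive -o → eszeteyiukhtoso.
Apply vowel harmony: eszeteyiukhtoso → eszeteyiikhtese.
Apply vowel deletion: eszeteyiikhtese → eszeteyikhtese.

eszeteyikhtese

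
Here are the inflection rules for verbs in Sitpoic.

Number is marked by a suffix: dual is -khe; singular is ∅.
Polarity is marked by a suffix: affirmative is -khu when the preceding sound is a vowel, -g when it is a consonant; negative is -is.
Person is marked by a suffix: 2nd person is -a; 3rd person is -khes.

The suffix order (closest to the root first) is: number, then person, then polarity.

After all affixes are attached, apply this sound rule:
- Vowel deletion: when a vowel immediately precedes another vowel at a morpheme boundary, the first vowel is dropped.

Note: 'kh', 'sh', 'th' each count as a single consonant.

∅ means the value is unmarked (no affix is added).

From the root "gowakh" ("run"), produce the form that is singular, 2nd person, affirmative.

gowakhakhu

number = singular: zero marking, form stays gowakh.
Attach person 2nd person -a → gowakha.
Attach polarity affirmative -khu (after vowel 'a') → gowakhakhu.
Vowel deletion: no change.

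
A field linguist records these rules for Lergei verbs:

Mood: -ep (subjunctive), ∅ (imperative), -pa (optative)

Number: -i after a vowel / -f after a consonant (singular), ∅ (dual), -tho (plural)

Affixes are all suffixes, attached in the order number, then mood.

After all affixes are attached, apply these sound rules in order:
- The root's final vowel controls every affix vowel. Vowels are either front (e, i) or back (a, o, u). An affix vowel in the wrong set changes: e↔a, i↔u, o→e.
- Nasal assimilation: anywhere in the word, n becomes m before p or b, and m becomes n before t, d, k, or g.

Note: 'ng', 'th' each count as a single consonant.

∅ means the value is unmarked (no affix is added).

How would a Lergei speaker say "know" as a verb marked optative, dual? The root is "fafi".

fafipe

number = dual: zero marking, form stays fafi.
Attach mood optative -pa → fafipa.
Apply vowel harmony: fafipa → fafipe.
Nasal assimilation: no change.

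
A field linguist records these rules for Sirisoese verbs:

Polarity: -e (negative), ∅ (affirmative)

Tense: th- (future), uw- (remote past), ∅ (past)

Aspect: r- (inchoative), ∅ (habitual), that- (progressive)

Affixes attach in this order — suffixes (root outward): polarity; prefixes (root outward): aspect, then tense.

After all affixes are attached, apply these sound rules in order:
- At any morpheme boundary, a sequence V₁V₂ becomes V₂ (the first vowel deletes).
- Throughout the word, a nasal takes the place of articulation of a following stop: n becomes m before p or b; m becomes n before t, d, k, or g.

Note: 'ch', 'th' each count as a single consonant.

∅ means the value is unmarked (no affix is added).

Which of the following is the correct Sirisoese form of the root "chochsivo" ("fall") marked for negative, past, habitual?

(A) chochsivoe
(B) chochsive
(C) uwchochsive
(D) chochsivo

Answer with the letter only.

B

Attach polarity negative -e → chochsivoe.
aspect = habitual: zero marking, form stays chochsivoe.
tense = past: zero marking, form stays chochsivoe.
Apply vowel deletion: chochsivoe → chochsive.
Nasal assimilation: no change.
So the correct form is chochsive, option (B).
(C) uwchochsive is wrong: it uses remote past instead of past for tense.
(D) chochsivo is wrong: it uses affirmative instead of negative for polarity.
(A) chochsivoe is wrong: it fails to apply the sound rule(s).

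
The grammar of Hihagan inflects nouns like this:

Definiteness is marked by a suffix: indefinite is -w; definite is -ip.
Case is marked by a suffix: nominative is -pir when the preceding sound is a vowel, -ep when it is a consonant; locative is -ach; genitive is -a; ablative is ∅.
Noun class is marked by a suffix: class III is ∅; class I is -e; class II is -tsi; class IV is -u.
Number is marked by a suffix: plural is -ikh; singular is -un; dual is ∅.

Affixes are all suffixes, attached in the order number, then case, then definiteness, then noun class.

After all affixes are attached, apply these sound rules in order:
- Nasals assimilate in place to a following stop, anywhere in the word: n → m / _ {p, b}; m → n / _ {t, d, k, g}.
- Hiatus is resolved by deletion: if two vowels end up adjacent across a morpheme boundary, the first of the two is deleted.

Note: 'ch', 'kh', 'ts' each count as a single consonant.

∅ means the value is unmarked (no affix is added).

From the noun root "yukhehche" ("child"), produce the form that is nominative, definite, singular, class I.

yukhehchunepipe

Attach number singular -un → yukhehcheun.
Attach case nominative -ep (after consonant 'n') → yukhehcheunep.
Attach definiteness definite -ip → yukhehcheunepip.
Attach noun class class I -e → yukhehcheunepipe.
Nasal assimilation: no change.
Apply vowel deletion: yukhehcheunepipe → yukhehchunepipe.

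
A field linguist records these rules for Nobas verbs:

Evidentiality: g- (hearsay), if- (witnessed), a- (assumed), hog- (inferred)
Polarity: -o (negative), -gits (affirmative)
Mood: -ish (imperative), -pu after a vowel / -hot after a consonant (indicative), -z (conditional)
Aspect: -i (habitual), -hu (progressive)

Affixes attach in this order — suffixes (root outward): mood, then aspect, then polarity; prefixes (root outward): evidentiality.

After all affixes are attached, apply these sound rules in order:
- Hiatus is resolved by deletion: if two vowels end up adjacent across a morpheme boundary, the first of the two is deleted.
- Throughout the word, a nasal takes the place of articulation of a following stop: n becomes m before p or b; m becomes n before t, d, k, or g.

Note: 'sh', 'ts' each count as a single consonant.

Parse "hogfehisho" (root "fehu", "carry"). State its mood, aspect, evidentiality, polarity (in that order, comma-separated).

Segment: hog-fehu-ish-i-o.
mood: -ish → imperative.
aspect: -i → habitual.
evidentiality: hog- → inferred.
polarity: -o → negative.

imperative, habitual, inferred, negative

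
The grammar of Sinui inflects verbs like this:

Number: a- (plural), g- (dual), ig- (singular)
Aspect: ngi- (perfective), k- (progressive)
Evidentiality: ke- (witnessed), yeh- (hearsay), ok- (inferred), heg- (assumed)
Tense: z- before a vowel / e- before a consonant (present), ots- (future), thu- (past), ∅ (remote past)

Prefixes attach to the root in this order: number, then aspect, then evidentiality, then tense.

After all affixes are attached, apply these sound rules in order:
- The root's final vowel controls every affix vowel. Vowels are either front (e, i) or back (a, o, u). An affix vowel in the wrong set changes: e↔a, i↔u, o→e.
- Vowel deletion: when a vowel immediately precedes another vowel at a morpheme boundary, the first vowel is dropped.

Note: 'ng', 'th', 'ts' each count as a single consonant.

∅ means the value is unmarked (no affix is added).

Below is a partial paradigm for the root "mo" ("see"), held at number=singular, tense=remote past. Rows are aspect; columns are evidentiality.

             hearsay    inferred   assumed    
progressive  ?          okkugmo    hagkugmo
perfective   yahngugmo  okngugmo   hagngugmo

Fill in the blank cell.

yahkugmo

Attach number singular ig- → igmo.
Attach aspect progressive k- → kigmo.
Attach evidentiality hearsay yeh- → yehkigmo.
tense = remote past: zero marking, form stays yehkigmo.
Apply vowel harmony: yehkigmo → yahkugmo.
Vowel deletion: no change.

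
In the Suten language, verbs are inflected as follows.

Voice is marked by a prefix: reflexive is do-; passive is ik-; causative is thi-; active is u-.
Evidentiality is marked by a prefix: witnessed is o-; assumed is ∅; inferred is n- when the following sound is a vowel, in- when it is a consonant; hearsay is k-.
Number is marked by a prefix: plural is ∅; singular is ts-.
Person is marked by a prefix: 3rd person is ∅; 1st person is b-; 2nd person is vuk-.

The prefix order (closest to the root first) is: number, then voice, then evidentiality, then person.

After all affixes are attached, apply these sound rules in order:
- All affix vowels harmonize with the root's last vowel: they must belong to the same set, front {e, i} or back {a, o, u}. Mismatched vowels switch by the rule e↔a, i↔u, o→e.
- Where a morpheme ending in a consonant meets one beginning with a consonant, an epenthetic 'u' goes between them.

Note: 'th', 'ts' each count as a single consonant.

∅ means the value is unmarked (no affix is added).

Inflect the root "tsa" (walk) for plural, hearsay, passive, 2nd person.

vukukukutsa

number = plural: zero marking, form stays tsa.
Attach voice passive ik- → iktsa.
Attach evidentiality hearsay k- → kiktsa.
Attach person 2nd person vuk- → vukkiktsa.
Apply vowel harmony: vukkiktsa → vukkuktsa.
Apply epenthesis: vukkuktsa → vukukukutsa.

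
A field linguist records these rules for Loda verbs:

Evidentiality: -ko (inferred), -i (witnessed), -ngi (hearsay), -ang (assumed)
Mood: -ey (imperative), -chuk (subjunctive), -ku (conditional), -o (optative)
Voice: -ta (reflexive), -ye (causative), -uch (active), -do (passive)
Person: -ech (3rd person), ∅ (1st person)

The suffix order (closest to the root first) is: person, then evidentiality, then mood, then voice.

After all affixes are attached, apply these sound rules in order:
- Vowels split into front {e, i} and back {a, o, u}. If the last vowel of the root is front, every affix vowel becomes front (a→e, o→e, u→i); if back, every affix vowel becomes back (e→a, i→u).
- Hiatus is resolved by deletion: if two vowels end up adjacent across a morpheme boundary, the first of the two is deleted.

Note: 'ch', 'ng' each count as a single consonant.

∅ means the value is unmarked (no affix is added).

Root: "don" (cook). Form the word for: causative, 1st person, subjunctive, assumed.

donangchukya

person = 1st person: zero marking, form stays don.
Attach evidentiality assumed -ang → donang.
Attach mood subjunctive -chuk → donangchuk.
Attach voice causative -ye → donangchukye.
Apply vowel harmony: donangchukye → donangchukya.
Vowel deletion: no change.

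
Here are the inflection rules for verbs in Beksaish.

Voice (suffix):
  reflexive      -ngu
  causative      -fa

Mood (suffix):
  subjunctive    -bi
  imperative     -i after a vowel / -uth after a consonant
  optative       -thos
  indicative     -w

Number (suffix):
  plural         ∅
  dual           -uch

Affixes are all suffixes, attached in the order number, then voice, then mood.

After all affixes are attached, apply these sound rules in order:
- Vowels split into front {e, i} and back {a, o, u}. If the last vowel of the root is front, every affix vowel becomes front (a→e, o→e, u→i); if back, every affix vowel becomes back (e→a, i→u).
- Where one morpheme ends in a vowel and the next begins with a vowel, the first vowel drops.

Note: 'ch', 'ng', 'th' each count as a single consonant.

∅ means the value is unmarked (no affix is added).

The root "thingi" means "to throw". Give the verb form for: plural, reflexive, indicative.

thingingiw

number = plural: zero marking, form stays thingi.
Attach voice reflexive -ngu → thingingu.
Attach mood indicative -w → thinginguw.
Apply vowel harmony: thinginguw → thingingiw.
Vowel deletion: no change.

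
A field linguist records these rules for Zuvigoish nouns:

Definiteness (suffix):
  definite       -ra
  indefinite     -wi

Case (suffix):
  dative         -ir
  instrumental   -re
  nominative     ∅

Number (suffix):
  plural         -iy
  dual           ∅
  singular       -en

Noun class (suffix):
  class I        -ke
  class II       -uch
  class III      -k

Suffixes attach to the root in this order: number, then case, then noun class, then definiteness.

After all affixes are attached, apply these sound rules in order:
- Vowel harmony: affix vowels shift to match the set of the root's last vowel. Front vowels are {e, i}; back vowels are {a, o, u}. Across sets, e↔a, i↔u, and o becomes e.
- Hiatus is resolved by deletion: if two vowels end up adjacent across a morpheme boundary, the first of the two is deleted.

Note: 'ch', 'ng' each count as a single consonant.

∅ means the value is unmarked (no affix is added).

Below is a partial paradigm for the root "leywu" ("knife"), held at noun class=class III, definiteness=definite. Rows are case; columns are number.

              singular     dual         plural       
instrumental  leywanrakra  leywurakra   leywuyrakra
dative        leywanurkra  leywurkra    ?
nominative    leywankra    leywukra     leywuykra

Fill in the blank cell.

leywuyurkra

Attach number plural -iy → leywuiy.
Attach case dative -ir → leywuiyir.
Attach noun class class III -k → leywuiyirk.
Attach definiteness definite -ra → leywuiyirkra.
Apply vowel harmony: leywuiyirkra → leywuuyurkra.
Apply vowel deletion: leywuuyurkra → leywuyurkra.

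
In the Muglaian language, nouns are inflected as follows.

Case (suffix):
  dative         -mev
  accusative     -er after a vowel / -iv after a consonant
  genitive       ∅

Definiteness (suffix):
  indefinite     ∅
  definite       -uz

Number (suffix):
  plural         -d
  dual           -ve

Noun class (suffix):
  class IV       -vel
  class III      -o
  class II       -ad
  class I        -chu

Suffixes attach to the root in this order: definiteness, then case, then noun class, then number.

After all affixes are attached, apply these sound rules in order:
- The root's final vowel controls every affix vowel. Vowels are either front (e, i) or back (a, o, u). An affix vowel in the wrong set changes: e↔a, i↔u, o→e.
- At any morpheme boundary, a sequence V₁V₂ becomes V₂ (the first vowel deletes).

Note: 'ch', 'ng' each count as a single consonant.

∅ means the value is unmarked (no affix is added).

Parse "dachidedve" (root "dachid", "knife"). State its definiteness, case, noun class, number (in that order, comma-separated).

Segment: dachid-ad-ve.
definiteness: ∅ → indefinite.
case: ∅ → genitive.
noun class: -ad → class II.
number: -ve → dual.

indefinite, genitive, class II, dual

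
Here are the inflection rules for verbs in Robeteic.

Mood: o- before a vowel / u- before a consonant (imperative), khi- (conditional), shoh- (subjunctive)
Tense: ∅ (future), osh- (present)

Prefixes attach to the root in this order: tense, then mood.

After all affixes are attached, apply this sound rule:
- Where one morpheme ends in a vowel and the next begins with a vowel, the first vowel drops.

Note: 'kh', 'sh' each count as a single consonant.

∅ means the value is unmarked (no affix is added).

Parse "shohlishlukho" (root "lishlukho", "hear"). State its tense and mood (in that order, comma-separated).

future, subjunctive

Segment: shoh-lishlukho.
tense: ∅ → future.
mood: shoh- → subjunctive.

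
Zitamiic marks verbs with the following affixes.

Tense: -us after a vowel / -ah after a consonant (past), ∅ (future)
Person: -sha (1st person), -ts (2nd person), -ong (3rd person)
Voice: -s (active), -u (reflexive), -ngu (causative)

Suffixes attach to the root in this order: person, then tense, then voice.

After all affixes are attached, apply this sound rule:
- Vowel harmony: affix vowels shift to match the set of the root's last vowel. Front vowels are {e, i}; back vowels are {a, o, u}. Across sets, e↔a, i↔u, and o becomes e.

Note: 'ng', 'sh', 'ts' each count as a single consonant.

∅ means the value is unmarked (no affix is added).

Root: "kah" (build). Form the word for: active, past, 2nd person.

Attach person 2nd person -ts → kahts.
Attach tense past -ah (after consonant 'ts') → kahtsah.
Attach voice active -s → kahtsahs.
Vowel harmony: no change.

kahtsahs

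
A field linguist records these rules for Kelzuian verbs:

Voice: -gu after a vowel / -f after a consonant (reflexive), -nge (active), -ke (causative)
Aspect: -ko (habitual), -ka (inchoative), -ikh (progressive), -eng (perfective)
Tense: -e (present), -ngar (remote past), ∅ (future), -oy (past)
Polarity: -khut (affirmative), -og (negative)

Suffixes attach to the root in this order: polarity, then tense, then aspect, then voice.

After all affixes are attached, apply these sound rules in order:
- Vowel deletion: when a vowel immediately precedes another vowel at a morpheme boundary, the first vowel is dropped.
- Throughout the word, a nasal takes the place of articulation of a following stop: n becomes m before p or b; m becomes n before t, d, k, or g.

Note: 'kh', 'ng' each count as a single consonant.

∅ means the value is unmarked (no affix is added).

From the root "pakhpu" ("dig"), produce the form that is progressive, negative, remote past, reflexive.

pakhpogngarikhf

Attach polarity negative -og → pakhpuog.
Attach tense remote past -ngar → pakhpuogngar.
Attach aspect progressive -ikh → pakhpuogngarikh.
Attach voice reflexive -f (after consonant 'kh') → pakhpuogngarikhf.
Apply vowel deletion: pakhpuogngarikhf → pakhpogngarikhf.
Nasal assimilation: no change.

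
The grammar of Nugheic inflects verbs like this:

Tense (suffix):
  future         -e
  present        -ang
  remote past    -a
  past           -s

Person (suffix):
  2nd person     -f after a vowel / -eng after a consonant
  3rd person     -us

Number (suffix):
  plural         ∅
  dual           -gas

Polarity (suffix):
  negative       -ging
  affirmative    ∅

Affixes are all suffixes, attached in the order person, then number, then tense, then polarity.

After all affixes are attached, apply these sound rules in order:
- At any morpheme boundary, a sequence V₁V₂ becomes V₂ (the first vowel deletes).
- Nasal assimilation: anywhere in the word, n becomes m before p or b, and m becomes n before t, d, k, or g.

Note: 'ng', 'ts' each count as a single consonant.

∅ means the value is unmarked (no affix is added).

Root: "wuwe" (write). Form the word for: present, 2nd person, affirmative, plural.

wuwefang

Attach person 2nd person -f (after vowel 'e') → wuwef.
number = plural: zero marking, form stays wuwef.
Attach tense present -ang → wuwefang.
polarity = affirmative: zero marking, form stays wuwefang.
Vowel deletion: no change.
Nasal assimilation: no change.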